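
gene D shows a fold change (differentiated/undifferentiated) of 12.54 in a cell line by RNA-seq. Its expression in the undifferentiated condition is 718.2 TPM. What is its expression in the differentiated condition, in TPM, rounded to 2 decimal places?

differentiated expression = 718.2 × 12.54 = 9006.23

9006.23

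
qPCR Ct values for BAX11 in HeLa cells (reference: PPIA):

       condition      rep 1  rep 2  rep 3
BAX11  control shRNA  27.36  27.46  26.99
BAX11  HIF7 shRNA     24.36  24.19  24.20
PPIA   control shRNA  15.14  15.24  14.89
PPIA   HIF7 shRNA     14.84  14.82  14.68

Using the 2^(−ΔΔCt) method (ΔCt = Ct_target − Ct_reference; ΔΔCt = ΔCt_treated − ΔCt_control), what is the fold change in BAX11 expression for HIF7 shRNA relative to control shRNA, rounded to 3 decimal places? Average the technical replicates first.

Mean Ct: BAX11 control shRNA 27.270; BAX11 HIF7 shRNA 24.250; PPIA control shRNA 15.090; PPIA HIF7 shRNA 14.780
ΔCt(control shRNA) = 27.270 − 15.090 = 12.180
ΔCt(HIF7 shRNA) = 24.250 − 14.780 = 9.470
ΔΔCt = 9.470 − 12.180 = -2.710
Fold change = 2^(−(-2.710)) = 2^2.710 = 6.5432

6.543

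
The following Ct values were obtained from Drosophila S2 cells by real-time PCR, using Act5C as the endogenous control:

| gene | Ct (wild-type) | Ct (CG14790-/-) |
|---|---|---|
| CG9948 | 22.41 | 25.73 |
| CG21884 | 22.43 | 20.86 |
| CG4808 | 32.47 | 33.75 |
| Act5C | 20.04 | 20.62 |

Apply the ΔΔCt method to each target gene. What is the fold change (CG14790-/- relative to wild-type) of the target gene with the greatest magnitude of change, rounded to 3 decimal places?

CG9948: ΔΔCt = (25.73−20.62) − (22.41−20.04) = 5.11 − 2.37 = 2.74; fold change = 2^-2.74 = 0.150
CG21884: ΔΔCt = (20.86−20.62) − (22.43−20.04) = 0.24 − 2.39 = -2.15; fold change = 2^2.15 = 4.438
CG4808: ΔΔCt = (33.75−20.62) − (32.47−20.04) = 13.13 − 12.43 = 0.70; fold change = 2^-0.70 = 0.616
CG9948 has the largest |ΔΔCt| = 2.74.

0.150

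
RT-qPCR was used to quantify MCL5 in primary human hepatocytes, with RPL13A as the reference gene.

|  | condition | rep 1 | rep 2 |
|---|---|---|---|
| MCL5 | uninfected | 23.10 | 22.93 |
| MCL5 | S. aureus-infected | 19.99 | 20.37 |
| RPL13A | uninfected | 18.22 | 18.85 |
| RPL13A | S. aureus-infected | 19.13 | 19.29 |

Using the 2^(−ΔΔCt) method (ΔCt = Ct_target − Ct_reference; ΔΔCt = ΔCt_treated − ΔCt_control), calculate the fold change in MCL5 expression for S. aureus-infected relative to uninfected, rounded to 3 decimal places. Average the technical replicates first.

Mean Ct: MCL5 uninfected 23.015; MCL5 S. aureus-infected 20.180; RPL13A uninfected 18.535; RPL13A S. aureus-infected 19.210
ΔCt(uninfected) = 23.015 − 18.535 = 4.480
ΔCt(S. aureus-infected) = 20.180 − 19.210 = 0.970
ΔΔCt = 0.970 − 4.480 = -3.510
Fold change = 2^(−(-3.510)) = 2^3.510 = 11.3924

11.392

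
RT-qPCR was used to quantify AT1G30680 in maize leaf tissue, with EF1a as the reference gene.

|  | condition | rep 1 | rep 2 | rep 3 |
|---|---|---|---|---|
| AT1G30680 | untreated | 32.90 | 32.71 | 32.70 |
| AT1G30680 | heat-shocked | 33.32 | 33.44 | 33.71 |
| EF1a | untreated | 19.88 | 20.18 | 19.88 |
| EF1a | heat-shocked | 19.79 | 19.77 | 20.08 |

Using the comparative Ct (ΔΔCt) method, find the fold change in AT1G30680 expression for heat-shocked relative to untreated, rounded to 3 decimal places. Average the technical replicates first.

Mean Ct: AT1G30680 untreated 32.770; AT1G30680 heat-shocked 33.490; EF1a untreated 19.980; EF1a heat-shocked 19.880
ΔCt(untreated) = 32.770 − 19.980 = 12.790
ΔCt(heat-shocked) = 33.490 − 19.880 = 13.610
ΔΔCt = 13.610 − 12.790 = 0.820
Fold change = 2^(−0.820) = 0.5664

0.566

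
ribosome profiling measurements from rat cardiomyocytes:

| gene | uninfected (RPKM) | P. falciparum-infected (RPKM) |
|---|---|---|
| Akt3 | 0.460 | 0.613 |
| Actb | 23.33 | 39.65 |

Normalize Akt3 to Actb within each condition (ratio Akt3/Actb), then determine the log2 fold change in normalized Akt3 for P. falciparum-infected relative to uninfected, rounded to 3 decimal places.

-0.351

Akt3/Actb (uninfected) = 0.460 / 23.33 = 0.019717
Akt3/Actb (P. falciparum-infected) = 0.613 / 39.65 = 0.01546
Fold change = 0.01546 / 0.019717 = 0.7841
log2(0.7841) = -0.3509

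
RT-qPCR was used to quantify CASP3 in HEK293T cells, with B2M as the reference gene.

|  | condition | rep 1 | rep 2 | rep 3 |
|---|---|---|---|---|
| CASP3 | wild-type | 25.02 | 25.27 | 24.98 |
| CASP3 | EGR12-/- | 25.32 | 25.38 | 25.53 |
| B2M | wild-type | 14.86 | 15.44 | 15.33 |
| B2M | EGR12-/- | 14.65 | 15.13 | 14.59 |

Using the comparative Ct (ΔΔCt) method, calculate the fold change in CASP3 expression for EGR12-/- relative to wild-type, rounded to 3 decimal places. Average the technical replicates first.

0.599

Mean Ct: CASP3 wild-type 25.090; CASP3 EGR12-/- 25.410; B2M wild-type 15.210; B2M EGR12-/- 14.790
ΔCt(wild-type) = 25.090 − 15.210 = 9.880
ΔCt(EGR12-/-) = 25.410 − 14.790 = 10.620
ΔΔCt = 10.620 − 9.880 = 0.740
Fold change = 2^(−0.740) = 0.5987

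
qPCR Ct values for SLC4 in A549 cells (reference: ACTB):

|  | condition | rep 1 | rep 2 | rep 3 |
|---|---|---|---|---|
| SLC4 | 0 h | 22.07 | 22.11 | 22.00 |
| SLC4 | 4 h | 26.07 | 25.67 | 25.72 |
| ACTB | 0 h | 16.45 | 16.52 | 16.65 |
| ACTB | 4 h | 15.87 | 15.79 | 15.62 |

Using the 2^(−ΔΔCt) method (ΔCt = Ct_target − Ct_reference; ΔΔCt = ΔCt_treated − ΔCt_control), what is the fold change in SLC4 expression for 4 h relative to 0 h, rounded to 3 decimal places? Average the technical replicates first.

Mean Ct: SLC4 0 h 22.060; SLC4 4 h 25.820; ACTB 0 h 16.540; ACTB 4 h 15.760
ΔCt(0 h) = 22.060 − 16.540 = 5.520
ΔCt(4 h) = 25.820 − 15.760 = 10.060
ΔΔCt = 10.060 − 5.520 = 4.540
Fold change = 2^(−4.540) = 0.0430

0.043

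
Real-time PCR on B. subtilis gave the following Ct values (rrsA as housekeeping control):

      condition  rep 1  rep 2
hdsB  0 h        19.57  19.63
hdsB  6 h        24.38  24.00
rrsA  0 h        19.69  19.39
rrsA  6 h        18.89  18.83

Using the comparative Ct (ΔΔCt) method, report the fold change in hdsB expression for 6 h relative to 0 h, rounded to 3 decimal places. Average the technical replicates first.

Mean Ct: hdsB 0 h 19.600; hdsB 6 h 24.190; rrsA 0 h 19.540; rrsA 6 h 18.860
ΔCt(0 h) = 19.600 − 19.540 = 0.060
ΔCt(6 h) = 24.190 − 18.860 = 5.330
ΔΔCt = 5.330 − 0.060 = 5.270
Fold change = 2^(−5.270) = 0.0259

0.026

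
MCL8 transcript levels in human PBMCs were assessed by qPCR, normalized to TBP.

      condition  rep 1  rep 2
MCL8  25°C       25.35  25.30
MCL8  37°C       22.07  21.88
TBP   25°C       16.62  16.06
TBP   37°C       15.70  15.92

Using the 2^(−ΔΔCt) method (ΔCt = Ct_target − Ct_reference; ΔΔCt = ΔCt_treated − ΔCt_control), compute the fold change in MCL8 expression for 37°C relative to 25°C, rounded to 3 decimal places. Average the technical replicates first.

7.062

Mean Ct: MCL8 25°C 25.325; MCL8 37°C 21.975; TBP 25°C 16.340; TBP 37°C 15.810
ΔCt(25°C) = 25.325 − 16.340 = 8.985
ΔCt(37°C) = 21.975 − 15.810 = 6.165
ΔΔCt = 6.165 − 8.985 = -2.820
Fold change = 2^(−(-2.820)) = 2^2.820 = 7.0616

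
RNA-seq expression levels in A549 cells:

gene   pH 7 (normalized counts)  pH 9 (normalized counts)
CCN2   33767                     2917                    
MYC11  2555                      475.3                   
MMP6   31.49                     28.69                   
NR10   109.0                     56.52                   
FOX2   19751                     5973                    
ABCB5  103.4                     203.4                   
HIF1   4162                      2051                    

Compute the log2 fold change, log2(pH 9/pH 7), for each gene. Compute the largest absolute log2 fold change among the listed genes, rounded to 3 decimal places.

log2(2917/33767) = -3.533  (CCN2)
log2(475.3/2555) = -2.426  (MYC11)
log2(28.69/31.49) = -0.134  (MMP6)
log2(56.52/109.0) = -0.947  (NR10)
log2(5973/19751) = -1.725  (FOX2)
log2(203.4/103.4) = 0.976  (ABCB5)
log2(2051/4162) = -1.021  (HIF1)
The largest magnitude belongs to CCN2.

3.533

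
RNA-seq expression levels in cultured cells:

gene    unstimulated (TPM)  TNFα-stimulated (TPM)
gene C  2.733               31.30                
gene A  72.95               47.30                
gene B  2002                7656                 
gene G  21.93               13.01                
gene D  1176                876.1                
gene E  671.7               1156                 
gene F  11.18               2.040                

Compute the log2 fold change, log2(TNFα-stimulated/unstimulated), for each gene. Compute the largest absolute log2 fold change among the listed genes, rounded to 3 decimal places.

log2(31.30/2.733) = 3.518  (gene C)
log2(47.30/72.95) = -0.625  (gene A)
log2(7656/2002) = 1.935  (gene B)
log2(13.01/21.93) = -0.753  (gene G)
log2(876.1/1176) = -0.425  (gene D)
log2(1156/671.7) = 0.783  (gene E)
log2(2.040/11.18) = -2.454  (gene F)
The largest magnitude belongs to gene C.

3.518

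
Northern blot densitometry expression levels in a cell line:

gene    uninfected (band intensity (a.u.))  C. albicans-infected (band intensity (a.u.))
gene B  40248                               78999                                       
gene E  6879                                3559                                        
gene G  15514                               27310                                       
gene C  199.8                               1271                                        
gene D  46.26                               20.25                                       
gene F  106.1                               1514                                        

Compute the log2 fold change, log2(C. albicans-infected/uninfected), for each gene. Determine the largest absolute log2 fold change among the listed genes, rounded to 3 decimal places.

log2(78999/40248) = 0.973  (gene B)
log2(3559/6879) = -0.951  (gene E)
log2(27310/15514) = 0.816  (gene G)
log2(1271/199.8) = 2.669  (gene C)
log2(20.25/46.26) = -1.192  (gene D)
log2(1514/106.1) = 3.835  (gene F)
The largest magnitude belongs to gene F.

3.835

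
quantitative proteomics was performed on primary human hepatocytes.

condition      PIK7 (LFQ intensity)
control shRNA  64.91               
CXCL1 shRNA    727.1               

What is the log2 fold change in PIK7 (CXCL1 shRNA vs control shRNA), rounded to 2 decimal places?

Fold change = 727.1 / 64.91 = 11.2017
log2(11.2017) = 3.486

3.49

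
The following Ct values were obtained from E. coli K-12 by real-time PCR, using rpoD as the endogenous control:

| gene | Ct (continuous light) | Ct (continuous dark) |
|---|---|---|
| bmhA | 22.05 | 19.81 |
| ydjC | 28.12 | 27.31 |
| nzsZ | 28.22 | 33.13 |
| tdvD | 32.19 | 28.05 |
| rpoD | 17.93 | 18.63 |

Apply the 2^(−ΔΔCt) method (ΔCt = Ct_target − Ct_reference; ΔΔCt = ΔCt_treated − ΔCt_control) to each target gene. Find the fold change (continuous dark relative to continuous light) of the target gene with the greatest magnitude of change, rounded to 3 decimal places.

28.641

bmhA: ΔΔCt = (19.81−18.63) − (22.05−17.93) = 1.18 − 4.12 = -2.94; fold change = 2^2.94 = 7.674
ydjC: ΔΔCt = (27.31−18.63) − (28.12−17.93) = 8.68 − 10.19 = -1.51; fold change = 2^1.51 = 2.848
nzsZ: ΔΔCt = (33.13−18.63) − (28.22−17.93) = 14.50 − 10.29 = 4.21; fold change = 2^-4.21 = 0.054
tdvD: ΔΔCt = (28.05−18.63) − (32.19−17.93) = 9.42 − 14.26 = -4.84; fold change = 2^4.84 = 28.641
tdvD has the largest |ΔΔCt| = 4.84.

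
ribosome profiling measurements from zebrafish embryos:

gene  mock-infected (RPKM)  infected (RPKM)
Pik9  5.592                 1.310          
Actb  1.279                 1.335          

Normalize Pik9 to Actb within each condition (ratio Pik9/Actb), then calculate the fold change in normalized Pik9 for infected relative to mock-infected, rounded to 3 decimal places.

Pik9/Actb (mock-infected) = 5.592 / 1.279 = 4.3722
Pik9/Actb (infected) = 1.310 / 1.335 = 0.98127
Fold change = 0.98127 / 4.3722 = 0.2244

0.224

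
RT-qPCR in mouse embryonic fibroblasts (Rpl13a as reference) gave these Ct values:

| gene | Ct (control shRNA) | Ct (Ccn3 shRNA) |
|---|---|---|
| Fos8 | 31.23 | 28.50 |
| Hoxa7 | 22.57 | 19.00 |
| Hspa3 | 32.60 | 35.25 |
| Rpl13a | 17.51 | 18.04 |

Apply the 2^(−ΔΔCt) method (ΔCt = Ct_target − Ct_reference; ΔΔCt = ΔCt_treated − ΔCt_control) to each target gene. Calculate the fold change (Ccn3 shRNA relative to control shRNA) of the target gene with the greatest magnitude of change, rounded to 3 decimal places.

17.148

Fos8: ΔΔCt = (28.50−18.04) − (31.23−17.51) = 10.46 − 13.72 = -3.26; fold change = 2^3.26 = 9.580
Hoxa7: ΔΔCt = (19.00−18.04) − (22.57−17.51) = 0.96 − 5.06 = -4.10; fold change = 2^4.10 = 17.148
Hspa3: ΔΔCt = (35.25−18.04) − (32.60−17.51) = 17.21 − 15.09 = 2.12; fold change = 2^-2.12 = 0.230
Hoxa7 has the largest |ΔΔCt| = 4.10.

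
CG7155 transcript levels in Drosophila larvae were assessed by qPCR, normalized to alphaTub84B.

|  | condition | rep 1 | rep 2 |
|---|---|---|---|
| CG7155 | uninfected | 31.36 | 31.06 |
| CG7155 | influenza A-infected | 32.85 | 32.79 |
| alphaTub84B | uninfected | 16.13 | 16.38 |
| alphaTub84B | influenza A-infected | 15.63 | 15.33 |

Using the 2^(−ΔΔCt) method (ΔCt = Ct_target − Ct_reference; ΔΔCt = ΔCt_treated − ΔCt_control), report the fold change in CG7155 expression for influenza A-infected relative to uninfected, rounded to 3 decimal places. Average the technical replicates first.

0.191

Mean Ct: CG7155 uninfected 31.210; CG7155 influenza A-infected 32.820; alphaTub84B uninfected 16.255; alphaTub84B influenza A-infected 15.480
ΔCt(uninfected) = 31.210 − 16.255 = 14.955
ΔCt(influenza A-infected) = 32.820 − 15.480 = 17.340
ΔΔCt = 17.340 − 14.955 = 2.385
Fold change = 2^(−2.385) = 0.1914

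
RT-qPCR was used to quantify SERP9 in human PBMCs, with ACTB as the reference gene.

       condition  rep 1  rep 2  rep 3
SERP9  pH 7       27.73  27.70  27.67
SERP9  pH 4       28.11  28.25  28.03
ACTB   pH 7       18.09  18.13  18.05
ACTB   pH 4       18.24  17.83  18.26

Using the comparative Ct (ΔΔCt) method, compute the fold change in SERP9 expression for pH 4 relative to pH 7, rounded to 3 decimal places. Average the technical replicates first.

Mean Ct: SERP9 pH 7 27.700; SERP9 pH 4 28.130; ACTB pH 7 18.090; ACTB pH 4 18.110
ΔCt(pH 7) = 27.700 − 18.090 = 9.610
ΔCt(pH 4) = 28.130 − 18.110 = 10.020
ΔΔCt = 10.020 − 9.610 = 0.410
Fold change = 2^(−0.410) = 0.7526

0.753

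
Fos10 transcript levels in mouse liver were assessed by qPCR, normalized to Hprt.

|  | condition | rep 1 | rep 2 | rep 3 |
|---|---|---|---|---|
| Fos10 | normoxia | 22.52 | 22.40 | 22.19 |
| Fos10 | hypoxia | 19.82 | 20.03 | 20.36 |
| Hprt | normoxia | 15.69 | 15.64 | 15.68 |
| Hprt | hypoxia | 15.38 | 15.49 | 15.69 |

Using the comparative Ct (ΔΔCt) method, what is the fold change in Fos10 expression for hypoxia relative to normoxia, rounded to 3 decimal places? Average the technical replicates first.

4.438

Mean Ct: Fos10 normoxia 22.370; Fos10 hypoxia 20.070; Hprt normoxia 15.670; Hprt hypoxia 15.520
ΔCt(normoxia) = 22.370 − 15.670 = 6.700
ΔCt(hypoxia) = 20.070 − 15.520 = 4.550
ΔΔCt = 4.550 − 6.700 = -2.150
Fold change = 2^(−(-2.150)) = 2^2.150 = 4.4383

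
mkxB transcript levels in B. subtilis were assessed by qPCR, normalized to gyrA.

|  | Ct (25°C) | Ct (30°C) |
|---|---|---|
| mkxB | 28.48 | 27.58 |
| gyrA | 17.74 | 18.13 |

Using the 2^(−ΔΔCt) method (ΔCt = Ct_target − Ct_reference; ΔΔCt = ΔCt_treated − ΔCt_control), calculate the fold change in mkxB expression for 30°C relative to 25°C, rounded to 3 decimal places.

2.445

ΔCt(25°C) = 28.480 − 17.740 = 10.740
ΔCt(30°C) = 27.580 − 18.130 = 9.450
ΔΔCt = 9.450 − 10.740 = -1.290
Fold change = 2^(−(-1.290)) = 2^1.290 = 2.4453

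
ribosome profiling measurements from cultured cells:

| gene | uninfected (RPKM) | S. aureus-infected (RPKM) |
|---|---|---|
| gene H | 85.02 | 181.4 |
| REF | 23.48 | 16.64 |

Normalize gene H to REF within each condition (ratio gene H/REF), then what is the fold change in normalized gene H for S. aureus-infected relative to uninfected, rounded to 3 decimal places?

gene H/REF (uninfected) = 85.02 / 23.48 = 3.621
gene H/REF (S. aureus-infected) = 181.4 / 16.64 = 10.901
Fold change = 10.901 / 3.621 = 3.0107

3.011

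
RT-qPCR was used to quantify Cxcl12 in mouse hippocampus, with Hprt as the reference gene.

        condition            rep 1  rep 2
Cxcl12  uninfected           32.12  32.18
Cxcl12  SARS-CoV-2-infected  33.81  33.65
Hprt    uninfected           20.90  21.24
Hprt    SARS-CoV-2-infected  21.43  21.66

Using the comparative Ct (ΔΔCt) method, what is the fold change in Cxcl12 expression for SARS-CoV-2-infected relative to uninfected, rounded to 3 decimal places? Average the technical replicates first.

Mean Ct: Cxcl12 uninfected 32.150; Cxcl12 SARS-CoV-2-infected 33.730; Hprt uninfected 21.070; Hprt SARS-CoV-2-infected 21.545
ΔCt(uninfected) = 32.150 − 21.070 = 11.080
ΔCt(SARS-CoV-2-infected) = 33.730 − 21.545 = 12.185
ΔΔCt = 12.185 − 11.080 = 1.105
Fold change = 2^(−1.105) = 0.4649

0.465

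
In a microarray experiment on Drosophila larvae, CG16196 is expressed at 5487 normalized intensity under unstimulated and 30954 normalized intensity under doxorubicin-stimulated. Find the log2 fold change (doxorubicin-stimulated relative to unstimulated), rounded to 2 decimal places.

Fold change = 30954 / 5487 = 5.6413
log2(5.6413) = 2.496

2.50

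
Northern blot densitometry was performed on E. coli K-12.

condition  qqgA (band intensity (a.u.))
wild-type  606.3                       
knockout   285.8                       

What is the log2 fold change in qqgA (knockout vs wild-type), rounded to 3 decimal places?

-1.085

Fold change = 285.8 / 606.3 = 0.4714
log2(0.4714) = -1.0850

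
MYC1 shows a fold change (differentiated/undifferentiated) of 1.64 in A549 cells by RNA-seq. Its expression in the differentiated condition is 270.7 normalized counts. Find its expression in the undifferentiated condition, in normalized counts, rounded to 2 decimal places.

165.06

undifferentiated expression = 270.7 / 1.64 = 165.06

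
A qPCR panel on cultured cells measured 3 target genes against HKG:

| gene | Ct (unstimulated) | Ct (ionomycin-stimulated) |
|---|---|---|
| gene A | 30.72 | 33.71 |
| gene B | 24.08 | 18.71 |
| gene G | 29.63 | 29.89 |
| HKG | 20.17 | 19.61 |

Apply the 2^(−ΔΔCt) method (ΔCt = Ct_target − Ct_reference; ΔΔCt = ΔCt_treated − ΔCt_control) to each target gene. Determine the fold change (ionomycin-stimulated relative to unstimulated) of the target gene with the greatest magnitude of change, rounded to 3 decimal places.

28.051

gene A: ΔΔCt = (33.71−19.61) − (30.72−20.17) = 14.10 − 10.55 = 3.55; fold change = 2^-3.55 = 0.085
gene B: ΔΔCt = (18.71−19.61) − (24.08−20.17) = -0.90 − 3.91 = -4.81; fold change = 2^4.81 = 28.051
gene G: ΔΔCt = (29.89−19.61) − (29.63−20.17) = 10.28 − 9.46 = 0.82; fold change = 2^-0.82 = 0.566
gene B has the largest |ΔΔCt| = 4.81.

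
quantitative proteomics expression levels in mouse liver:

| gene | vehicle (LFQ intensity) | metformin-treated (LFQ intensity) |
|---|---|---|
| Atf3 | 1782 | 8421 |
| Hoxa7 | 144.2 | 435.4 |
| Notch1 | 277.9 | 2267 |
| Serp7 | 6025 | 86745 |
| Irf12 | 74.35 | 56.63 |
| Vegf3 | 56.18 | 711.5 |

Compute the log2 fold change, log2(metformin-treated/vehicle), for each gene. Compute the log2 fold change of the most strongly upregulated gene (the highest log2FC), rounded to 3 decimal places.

log2(8421/1782) = 2.240  (Atf3)
log2(435.4/144.2) = 1.594  (Hoxa7)
log2(2267/277.9) = 3.028  (Notch1)
log2(86745/6025) = 3.848  (Serp7)
log2(56.63/74.35) = -0.393  (Irf12)
log2(711.5/56.18) = 3.663  (Vegf3)
Serp7 is most strongly upregulated.

3.848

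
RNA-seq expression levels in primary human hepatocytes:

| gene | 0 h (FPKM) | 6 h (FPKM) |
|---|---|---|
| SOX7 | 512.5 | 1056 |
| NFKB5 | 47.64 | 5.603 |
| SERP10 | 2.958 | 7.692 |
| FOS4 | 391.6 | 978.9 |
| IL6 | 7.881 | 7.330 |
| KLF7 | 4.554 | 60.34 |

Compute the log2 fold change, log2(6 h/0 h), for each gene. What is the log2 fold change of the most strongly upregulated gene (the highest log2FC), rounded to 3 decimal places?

3.728

log2(1056/512.5) = 1.043  (SOX7)
log2(5.603/47.64) = -3.088  (NFKB5)
log2(7.692/2.958) = 1.379  (SERP10)
log2(978.9/391.6) = 1.322  (FOS4)
log2(7.330/7.881) = -0.105  (IL6)
log2(60.34/4.554) = 3.728  (KLF7)
KLF7 is most strongly upregulated.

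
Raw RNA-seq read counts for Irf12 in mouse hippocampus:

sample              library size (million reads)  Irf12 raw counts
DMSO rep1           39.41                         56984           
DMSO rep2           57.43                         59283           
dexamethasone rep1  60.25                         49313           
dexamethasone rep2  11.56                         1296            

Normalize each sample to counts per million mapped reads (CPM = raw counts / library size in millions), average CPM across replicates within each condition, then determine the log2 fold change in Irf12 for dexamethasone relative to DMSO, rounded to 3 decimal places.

CPM(DMSO rep1) = 56984 / 39.41 = 1445.9274
CPM(DMSO rep2) = 59283 / 57.43 = 1032.2654
CPM(dexamethasone rep1) = 49313 / 60.25 = 818.4730
CPM(dexamethasone rep2) = 1296 / 11.56 = 112.1107
mean CPM(DMSO) = 1239.0964; mean CPM(dexamethasone) = 465.2919
Fold change = 465.2919 / 1239.0964 = 0.37551
log2(0.37551) = -1.4131

-1.413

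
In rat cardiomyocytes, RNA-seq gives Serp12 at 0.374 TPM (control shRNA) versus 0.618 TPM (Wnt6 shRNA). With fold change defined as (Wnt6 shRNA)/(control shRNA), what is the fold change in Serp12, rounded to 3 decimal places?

Fold change = 0.618 / 0.374 = 1.6524
Serp12 is upregulated.

1.652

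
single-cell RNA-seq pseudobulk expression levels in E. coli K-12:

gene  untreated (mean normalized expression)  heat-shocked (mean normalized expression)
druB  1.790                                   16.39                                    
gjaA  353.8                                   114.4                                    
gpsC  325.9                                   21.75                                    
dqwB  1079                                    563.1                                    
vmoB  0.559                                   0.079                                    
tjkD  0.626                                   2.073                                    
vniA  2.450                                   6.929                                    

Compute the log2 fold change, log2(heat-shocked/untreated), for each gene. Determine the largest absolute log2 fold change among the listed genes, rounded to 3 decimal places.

3.905

log2(16.39/1.790) = 3.195  (druB)
log2(114.4/353.8) = -1.629  (gjaA)
log2(21.75/325.9) = -3.905  (gpsC)
log2(563.1/1079) = -0.938  (dqwB)
log2(0.079/0.559) = -2.823  (vmoB)
log2(2.073/0.626) = 1.727  (tjkD)
log2(6.929/2.450) = 1.500  (vniA)
The largest magnitude belongs to gpsC.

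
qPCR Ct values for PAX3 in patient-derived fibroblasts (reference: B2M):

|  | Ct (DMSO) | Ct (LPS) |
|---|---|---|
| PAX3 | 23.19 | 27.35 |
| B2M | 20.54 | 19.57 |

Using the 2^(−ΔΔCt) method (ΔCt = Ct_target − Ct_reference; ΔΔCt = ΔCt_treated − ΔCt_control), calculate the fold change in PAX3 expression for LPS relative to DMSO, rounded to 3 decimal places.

ΔCt(DMSO) = 23.190 − 20.540 = 2.650
ΔCt(LPS) = 27.350 − 19.570 = 7.780
ΔΔCt = 7.780 − 2.650 = 5.130
Fold change = 2^(−5.130) = 0.0286

0.029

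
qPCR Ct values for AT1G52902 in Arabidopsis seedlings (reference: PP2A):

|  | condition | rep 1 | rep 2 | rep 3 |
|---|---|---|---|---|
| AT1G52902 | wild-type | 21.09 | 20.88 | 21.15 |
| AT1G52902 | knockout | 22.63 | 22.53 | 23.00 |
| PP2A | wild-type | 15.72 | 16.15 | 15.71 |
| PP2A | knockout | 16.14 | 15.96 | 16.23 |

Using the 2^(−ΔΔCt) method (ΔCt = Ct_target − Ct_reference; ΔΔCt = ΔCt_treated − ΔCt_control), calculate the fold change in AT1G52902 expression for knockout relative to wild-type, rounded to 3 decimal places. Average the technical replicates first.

0.371

Mean Ct: AT1G52902 wild-type 21.040; AT1G52902 knockout 22.720; PP2A wild-type 15.860; PP2A knockout 16.110
ΔCt(wild-type) = 21.040 − 15.860 = 5.180
ΔCt(knockout) = 22.720 − 16.110 = 6.610
ΔΔCt = 6.610 − 5.180 = 1.430
Fold change = 2^(−1.430) = 0.3711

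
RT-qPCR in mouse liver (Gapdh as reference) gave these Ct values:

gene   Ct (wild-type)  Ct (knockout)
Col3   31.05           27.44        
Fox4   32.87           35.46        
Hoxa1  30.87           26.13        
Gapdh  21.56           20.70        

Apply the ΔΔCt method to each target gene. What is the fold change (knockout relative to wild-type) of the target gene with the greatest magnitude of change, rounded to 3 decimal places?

Col3: ΔΔCt = (27.44−20.70) − (31.05−21.56) = 6.74 − 9.49 = -2.75; fold change = 2^2.75 = 6.727
Fox4: ΔΔCt = (35.46−20.70) − (32.87−21.56) = 14.76 − 11.31 = 3.45; fold change = 2^-3.45 = 0.092
Hoxa1: ΔΔCt = (26.13−20.70) − (30.87−21.56) = 5.43 − 9.31 = -3.88; fold change = 2^3.88 = 14.723
Hoxa1 has the largest |ΔΔCt| = 3.88.

14.723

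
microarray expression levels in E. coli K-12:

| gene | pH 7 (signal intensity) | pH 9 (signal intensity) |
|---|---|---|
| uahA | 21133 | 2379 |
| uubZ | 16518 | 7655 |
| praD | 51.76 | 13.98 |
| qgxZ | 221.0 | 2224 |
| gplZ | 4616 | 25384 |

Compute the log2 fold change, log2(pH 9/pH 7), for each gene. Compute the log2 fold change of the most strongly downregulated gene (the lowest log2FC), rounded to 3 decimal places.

-3.151

log2(2379/21133) = -3.151  (uahA)
log2(7655/16518) = -1.110  (uubZ)
log2(13.98/51.76) = -1.888  (praD)
log2(2224/221.0) = 3.331  (qgxZ)
log2(25384/4616) = 2.459  (gplZ)
uahA is most strongly downregulated.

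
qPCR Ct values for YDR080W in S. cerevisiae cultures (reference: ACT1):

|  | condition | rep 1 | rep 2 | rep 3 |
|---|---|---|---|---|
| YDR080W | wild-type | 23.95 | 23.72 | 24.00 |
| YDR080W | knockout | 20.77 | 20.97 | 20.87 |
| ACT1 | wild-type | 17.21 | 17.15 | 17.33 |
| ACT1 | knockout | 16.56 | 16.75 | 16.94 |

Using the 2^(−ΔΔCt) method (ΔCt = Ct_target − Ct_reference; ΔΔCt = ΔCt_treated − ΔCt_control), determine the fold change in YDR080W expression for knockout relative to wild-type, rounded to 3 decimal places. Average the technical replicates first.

5.816

Mean Ct: YDR080W wild-type 23.890; YDR080W knockout 20.870; ACT1 wild-type 17.230; ACT1 knockout 16.750
ΔCt(wild-type) = 23.890 − 17.230 = 6.660
ΔCt(knockout) = 20.870 − 16.750 = 4.120
ΔΔCt = 4.120 − 6.660 = -2.540
Fold change = 2^(−(-2.540)) = 2^2.540 = 5.8159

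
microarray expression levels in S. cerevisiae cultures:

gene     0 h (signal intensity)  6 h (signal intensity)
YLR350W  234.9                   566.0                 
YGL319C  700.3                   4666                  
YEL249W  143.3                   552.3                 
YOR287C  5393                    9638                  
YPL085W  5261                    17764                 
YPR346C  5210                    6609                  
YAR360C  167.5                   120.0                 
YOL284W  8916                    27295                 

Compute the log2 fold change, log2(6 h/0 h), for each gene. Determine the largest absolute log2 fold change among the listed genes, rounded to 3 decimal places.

2.736

log2(566.0/234.9) = 1.269  (YLR350W)
log2(4666/700.3) = 2.736  (YGL319C)
log2(552.3/143.3) = 1.946  (YEL249W)
log2(9638/5393) = 0.838  (YOR287C)
log2(17764/5261) = 1.756  (YPL085W)
log2(6609/5210) = 0.343  (YPR346C)
log2(120.0/167.5) = -0.481  (YAR360C)
log2(27295/8916) = 1.614  (YOL284W)
The largest magnitude belongs to YGL319C.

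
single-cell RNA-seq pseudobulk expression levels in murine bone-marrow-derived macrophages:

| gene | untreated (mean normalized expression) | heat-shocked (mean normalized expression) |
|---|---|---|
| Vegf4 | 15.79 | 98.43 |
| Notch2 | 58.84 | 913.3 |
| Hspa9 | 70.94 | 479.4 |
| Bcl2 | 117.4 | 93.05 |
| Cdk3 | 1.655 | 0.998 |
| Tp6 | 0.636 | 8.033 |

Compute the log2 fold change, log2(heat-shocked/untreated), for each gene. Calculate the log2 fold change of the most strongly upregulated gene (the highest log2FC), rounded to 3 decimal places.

3.956

log2(98.43/15.79) = 2.640  (Vegf4)
log2(913.3/58.84) = 3.956  (Notch2)
log2(479.4/70.94) = 2.757  (Hspa9)
log2(93.05/117.4) = -0.335  (Bcl2)
log2(0.998/1.655) = -0.730  (Cdk3)
log2(8.033/0.636) = 3.659  (Tp6)
Notch2 is most strongly upregulated.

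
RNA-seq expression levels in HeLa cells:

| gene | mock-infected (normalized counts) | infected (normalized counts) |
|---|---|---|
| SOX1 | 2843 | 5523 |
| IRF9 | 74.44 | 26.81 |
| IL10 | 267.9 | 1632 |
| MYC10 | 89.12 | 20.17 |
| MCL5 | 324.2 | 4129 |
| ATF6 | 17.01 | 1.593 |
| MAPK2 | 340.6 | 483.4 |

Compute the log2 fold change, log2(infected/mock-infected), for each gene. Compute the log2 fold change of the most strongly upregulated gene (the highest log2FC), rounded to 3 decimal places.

log2(5523/2843) = 0.958  (SOX1)
log2(26.81/74.44) = -1.473  (IRF9)
log2(1632/267.9) = 2.607  (IL10)
log2(20.17/89.12) = -2.144  (MYC10)
log2(4129/324.2) = 3.671  (MCL5)
log2(1.593/17.01) = -3.417  (ATF6)
log2(483.4/340.6) = 0.505  (MAPK2)
MCL5 is most strongly upregulated.

3.671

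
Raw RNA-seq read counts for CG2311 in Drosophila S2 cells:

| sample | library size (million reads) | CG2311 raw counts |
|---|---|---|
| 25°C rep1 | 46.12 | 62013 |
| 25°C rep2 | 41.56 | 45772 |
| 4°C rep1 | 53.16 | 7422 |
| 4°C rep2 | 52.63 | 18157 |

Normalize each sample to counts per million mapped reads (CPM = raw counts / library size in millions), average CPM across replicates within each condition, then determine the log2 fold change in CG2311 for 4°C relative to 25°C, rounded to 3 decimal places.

CPM(25°C rep1) = 62013 / 46.12 = 1344.6010
CPM(25°C rep2) = 45772 / 41.56 = 1101.3474
CPM(4°C rep1) = 7422 / 53.16 = 139.6163
CPM(4°C rep2) = 18157 / 52.63 = 344.9933
mean CPM(25°C) = 1222.9742; mean CPM(4°C) = 242.3048
Fold change = 242.3048 / 1222.9742 = 0.19813
log2(0.19813) = -2.3355

-2.335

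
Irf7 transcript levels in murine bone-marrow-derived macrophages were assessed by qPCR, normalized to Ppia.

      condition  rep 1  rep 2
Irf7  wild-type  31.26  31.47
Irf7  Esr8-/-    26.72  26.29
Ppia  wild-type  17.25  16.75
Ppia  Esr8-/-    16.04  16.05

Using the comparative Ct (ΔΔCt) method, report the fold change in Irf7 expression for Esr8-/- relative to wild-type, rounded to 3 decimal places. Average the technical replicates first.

Mean Ct: Irf7 wild-type 31.365; Irf7 Esr8-/- 26.505; Ppia wild-type 17.000; Ppia Esr8-/- 16.045
ΔCt(wild-type) = 31.365 − 17.000 = 14.365
ΔCt(Esr8-/-) = 26.505 − 16.045 = 10.460
ΔΔCt = 10.460 − 14.365 = -3.905
Fold change = 2^(−(-3.905)) = 2^3.905 = 14.9804

14.980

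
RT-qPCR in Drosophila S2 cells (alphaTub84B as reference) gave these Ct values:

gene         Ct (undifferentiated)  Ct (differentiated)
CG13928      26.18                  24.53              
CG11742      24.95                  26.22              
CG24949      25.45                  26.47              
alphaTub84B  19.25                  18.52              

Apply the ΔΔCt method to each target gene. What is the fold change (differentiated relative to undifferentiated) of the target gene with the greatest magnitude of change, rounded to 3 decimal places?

CG13928: ΔΔCt = (24.53−18.52) − (26.18−19.25) = 6.01 − 6.93 = -0.92; fold change = 2^0.92 = 1.892
CG11742: ΔΔCt = (26.22−18.52) − (24.95−19.25) = 7.70 − 5.70 = 2.00; fold change = 2^-2.00 = 0.250
CG24949: ΔΔCt = (26.47−18.52) − (25.45−19.25) = 7.95 − 6.20 = 1.75; fold change = 2^-1.75 = 0.297
CG11742 has the largest |ΔΔCt| = 2.00.

0.250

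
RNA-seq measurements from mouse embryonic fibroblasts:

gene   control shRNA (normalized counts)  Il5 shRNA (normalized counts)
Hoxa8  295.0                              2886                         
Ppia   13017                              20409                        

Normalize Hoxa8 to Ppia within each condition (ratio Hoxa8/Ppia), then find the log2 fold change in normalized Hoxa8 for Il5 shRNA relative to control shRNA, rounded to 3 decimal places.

Hoxa8/Ppia (control shRNA) = 295.0 / 13017 = 0.022663
Hoxa8/Ppia (Il5 shRNA) = 2886 / 20409 = 0.14141
Fold change = 0.14141 / 0.022663 = 6.2397
log2(6.2397) = 2.6415

2.641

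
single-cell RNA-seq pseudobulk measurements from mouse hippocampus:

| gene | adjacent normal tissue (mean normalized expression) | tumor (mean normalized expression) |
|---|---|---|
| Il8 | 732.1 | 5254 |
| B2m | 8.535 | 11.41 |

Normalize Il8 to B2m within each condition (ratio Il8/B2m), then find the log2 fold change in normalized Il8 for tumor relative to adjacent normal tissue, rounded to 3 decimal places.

Il8/B2m (adjacent normal tissue) = 732.1 / 8.535 = 85.776
Il8/B2m (tumor) = 5254 / 11.41 = 460.47
Fold change = 460.47 / 85.776 = 5.3683
log2(5.3683) = 2.4245

2.424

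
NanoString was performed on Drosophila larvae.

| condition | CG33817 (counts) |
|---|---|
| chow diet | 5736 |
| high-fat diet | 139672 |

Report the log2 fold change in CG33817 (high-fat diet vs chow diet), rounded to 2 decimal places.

Fold change = 139672 / 5736 = 24.3501
log2(24.3501) = 4.606

4.61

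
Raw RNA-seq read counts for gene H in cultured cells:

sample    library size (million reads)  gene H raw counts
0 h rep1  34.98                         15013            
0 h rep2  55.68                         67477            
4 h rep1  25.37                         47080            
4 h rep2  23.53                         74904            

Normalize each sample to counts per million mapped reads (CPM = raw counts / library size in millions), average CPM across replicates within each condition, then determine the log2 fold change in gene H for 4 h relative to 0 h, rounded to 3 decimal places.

1.619

CPM(0 h rep1) = 15013 / 34.98 = 429.1881
CPM(0 h rep2) = 67477 / 55.68 = 1211.8714
CPM(4 h rep1) = 47080 / 25.37 = 1855.7351
CPM(4 h rep2) = 74904 / 23.53 = 3183.3404
mean CPM(0 h) = 820.5298; mean CPM(4 h) = 2519.5378
Fold change = 2519.5378 / 820.5298 = 3.07062
log2(3.07062) = 1.6185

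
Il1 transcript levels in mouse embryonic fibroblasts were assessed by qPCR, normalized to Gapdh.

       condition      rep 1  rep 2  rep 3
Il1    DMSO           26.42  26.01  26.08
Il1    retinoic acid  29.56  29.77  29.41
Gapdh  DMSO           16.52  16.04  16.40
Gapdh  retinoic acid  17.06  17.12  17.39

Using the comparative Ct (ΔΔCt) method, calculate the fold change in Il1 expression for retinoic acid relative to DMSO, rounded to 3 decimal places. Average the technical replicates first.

Mean Ct: Il1 DMSO 26.170; Il1 retinoic acid 29.580; Gapdh DMSO 16.320; Gapdh retinoic acid 17.190
ΔCt(DMSO) = 26.170 − 16.320 = 9.850
ΔCt(retinoic acid) = 29.580 − 17.190 = 12.390
ΔΔCt = 12.390 − 9.850 = 2.540
Fold change = 2^(−2.540) = 0.1719

0.172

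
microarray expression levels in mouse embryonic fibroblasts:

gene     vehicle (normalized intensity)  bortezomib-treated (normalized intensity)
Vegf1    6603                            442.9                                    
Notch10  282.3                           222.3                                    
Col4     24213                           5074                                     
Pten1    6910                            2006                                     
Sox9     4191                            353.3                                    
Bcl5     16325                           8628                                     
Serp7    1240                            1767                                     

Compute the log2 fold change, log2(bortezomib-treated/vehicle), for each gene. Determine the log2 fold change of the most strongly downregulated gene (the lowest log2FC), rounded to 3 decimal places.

-3.898

log2(442.9/6603) = -3.898  (Vegf1)
log2(222.3/282.3) = -0.345  (Notch10)
log2(5074/24213) = -2.255  (Col4)
log2(2006/6910) = -1.784  (Pten1)
log2(353.3/4191) = -3.568  (Sox9)
log2(8628/16325) = -0.920  (Bcl5)
log2(1767/1240) = 0.511  (Serp7)
Vegf1 is most strongly downregulated.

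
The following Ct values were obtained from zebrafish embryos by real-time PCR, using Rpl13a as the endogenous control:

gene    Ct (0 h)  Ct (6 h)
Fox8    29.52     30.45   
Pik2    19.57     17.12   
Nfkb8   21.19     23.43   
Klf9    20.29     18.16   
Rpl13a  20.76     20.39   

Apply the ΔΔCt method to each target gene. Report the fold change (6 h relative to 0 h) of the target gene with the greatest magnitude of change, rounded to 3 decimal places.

0.164

Fox8: ΔΔCt = (30.45−20.39) − (29.52−20.76) = 10.06 − 8.76 = 1.30; fold change = 2^-1.30 = 0.406
Pik2: ΔΔCt = (17.12−20.39) − (19.57−20.76) = -3.27 − (-1.19) = -2.08; fold change = 2^2.08 = 4.228
Nfkb8: ΔΔCt = (23.43−20.39) − (21.19−20.76) = 3.04 − 0.43 = 2.61; fold change = 2^-2.61 = 0.164
Klf9: ΔΔCt = (18.16−20.39) − (20.29−20.76) = -2.23 − (-0.47) = -1.76; fold change = 2^1.76 = 3.387
Nfkb8 has the largest |ΔΔCt| = 2.61.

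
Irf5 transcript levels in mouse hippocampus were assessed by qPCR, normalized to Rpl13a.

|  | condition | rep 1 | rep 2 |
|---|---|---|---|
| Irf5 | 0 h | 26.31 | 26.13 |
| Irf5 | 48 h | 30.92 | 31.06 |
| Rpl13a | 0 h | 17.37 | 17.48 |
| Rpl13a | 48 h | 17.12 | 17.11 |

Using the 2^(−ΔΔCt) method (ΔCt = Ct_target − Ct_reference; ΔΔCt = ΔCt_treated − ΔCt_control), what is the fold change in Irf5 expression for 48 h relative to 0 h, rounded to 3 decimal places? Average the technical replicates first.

Mean Ct: Irf5 0 h 26.220; Irf5 48 h 30.990; Rpl13a 0 h 17.425; Rpl13a 48 h 17.115
ΔCt(0 h) = 26.220 − 17.425 = 8.795
ΔCt(48 h) = 30.990 − 17.115 = 13.875
ΔΔCt = 13.875 − 8.795 = 5.080
Fold change = 2^(−5.080) = 0.0296

0.030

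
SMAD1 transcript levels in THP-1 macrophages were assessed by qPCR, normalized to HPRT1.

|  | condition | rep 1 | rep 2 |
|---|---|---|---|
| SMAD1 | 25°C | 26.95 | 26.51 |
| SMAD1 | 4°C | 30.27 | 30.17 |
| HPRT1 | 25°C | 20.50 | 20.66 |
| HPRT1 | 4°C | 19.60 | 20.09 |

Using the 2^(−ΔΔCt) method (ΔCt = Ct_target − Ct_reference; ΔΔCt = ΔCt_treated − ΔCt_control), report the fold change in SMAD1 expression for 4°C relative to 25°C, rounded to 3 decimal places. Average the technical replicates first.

0.053

Mean Ct: SMAD1 25°C 26.730; SMAD1 4°C 30.220; HPRT1 25°C 20.580; HPRT1 4°C 19.845
ΔCt(25°C) = 26.730 − 20.580 = 6.150
ΔCt(4°C) = 30.220 − 19.845 = 10.375
ΔΔCt = 10.375 − 6.150 = 4.225
Fold change = 2^(−4.225) = 0.0535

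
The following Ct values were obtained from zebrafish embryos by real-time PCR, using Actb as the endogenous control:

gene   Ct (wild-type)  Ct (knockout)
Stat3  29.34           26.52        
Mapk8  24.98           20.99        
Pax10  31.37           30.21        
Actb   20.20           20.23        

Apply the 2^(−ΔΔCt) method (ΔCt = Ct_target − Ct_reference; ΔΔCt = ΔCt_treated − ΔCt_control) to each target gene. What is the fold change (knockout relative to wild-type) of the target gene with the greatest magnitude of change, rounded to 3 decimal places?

16.223

Stat3: ΔΔCt = (26.52−20.23) − (29.34−20.20) = 6.29 − 9.14 = -2.85; fold change = 2^2.85 = 7.210
Mapk8: ΔΔCt = (20.99−20.23) − (24.98−20.20) = 0.76 − 4.78 = -4.02; fold change = 2^4.02 = 16.223
Pax10: ΔΔCt = (30.21−20.23) − (31.37−20.20) = 9.98 − 11.17 = -1.19; fold change = 2^1.19 = 2.282
Mapk8 has the largest |ΔΔCt| = 4.02.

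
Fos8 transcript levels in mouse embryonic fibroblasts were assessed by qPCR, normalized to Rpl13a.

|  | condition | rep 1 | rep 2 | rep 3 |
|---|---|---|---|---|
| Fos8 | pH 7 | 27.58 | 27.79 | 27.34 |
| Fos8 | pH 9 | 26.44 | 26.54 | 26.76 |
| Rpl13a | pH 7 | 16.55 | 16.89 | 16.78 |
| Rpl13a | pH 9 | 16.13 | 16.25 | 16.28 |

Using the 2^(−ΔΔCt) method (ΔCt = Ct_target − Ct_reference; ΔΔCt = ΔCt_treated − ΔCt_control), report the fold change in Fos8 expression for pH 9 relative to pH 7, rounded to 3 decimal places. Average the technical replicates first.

1.385

Mean Ct: Fos8 pH 7 27.570; Fos8 pH 9 26.580; Rpl13a pH 7 16.740; Rpl13a pH 9 16.220
ΔCt(pH 7) = 27.570 − 16.740 = 10.830
ΔCt(pH 9) = 26.580 − 16.220 = 10.360
ΔΔCt = 10.360 − 10.830 = -0.470
Fold change = 2^(−(-0.470)) = 2^0.470 = 1.3851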